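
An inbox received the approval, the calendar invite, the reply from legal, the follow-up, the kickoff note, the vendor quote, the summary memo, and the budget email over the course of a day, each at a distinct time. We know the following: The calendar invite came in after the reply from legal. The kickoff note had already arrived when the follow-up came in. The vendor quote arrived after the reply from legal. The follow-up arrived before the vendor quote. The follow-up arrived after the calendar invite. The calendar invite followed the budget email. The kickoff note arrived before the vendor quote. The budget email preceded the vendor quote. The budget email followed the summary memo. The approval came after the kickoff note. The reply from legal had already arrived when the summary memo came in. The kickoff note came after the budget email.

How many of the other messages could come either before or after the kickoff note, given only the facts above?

1

Forced before the kickoff note: the budget email, the reply from legal, and the summary memo; forced after the kickoff note: the approval, the follow-up, and the vendor quote.
That leaves the calendar invite with no forced order relative to the kickoff note — 1.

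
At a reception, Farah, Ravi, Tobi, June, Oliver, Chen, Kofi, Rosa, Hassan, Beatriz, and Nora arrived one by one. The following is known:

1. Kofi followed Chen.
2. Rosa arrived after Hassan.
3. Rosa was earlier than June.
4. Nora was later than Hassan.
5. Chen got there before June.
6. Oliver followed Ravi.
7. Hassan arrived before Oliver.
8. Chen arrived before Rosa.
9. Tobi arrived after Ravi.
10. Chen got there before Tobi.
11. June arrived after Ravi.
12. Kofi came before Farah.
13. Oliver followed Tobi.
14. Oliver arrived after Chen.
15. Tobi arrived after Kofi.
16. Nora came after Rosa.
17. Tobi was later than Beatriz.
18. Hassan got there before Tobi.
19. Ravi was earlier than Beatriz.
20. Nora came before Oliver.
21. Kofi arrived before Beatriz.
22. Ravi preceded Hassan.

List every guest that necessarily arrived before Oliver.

Directly stated before Oliver: Chen, Hassan, Nora, Ravi, and Tobi.
Beatriz reaches Oliver via Beatriz → Tobi → Oliver.
Kofi reaches Oliver via Kofi → Tobi → Oliver.
Rosa reaches Oliver via Rosa → Nora → Oliver.
No chain forces Farah (or any of the others) ahead of Oliver.

Beatriz, Chen, Hassan, Kofi, Nora, Ravi, Rosa, Tobi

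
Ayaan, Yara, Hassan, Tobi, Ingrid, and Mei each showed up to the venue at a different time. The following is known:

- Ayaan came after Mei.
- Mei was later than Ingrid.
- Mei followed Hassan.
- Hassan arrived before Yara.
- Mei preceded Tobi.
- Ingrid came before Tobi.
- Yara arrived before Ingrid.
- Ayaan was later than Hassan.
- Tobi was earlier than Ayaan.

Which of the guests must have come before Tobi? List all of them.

Hassan, Ingrid, Mei, Yara

Directly stated before Tobi: Ingrid and Mei.
Hassan reaches Tobi via Hassan → Mei → Tobi.
Yara reaches Tobi via Yara → Ingrid → Tobi.
No chain forces Ayaan ahead of Tobi.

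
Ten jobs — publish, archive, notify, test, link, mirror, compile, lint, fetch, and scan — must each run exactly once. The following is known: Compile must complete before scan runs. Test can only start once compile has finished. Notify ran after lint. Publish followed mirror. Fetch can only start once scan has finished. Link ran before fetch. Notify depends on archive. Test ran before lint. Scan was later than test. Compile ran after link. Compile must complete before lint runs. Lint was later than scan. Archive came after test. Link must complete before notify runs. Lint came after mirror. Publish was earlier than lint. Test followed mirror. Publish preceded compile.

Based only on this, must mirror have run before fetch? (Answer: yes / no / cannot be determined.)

Chain the constraints: mirror → test → scan → fetch. Each link is directly stated, so mirror comes before fetch.

yes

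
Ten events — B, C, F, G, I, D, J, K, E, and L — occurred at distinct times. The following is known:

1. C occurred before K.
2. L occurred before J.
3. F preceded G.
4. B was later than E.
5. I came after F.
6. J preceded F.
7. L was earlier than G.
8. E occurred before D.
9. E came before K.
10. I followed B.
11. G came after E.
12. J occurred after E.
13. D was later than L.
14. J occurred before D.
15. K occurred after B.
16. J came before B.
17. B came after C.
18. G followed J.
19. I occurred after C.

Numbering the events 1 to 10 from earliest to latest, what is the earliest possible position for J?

3

E and L must both come before J — 2 forced predecessors.
Nothing else is forced ahead of J, so its earliest slot is position 2 + 1 = 3.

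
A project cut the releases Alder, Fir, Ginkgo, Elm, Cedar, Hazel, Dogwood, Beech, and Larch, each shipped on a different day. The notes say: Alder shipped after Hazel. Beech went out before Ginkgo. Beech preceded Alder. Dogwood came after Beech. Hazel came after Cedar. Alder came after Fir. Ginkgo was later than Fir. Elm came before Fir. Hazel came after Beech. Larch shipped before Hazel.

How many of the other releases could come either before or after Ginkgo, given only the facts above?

5

Forced before Ginkgo: Beech, Elm, and Fir.
That leaves Alder, Cedar, Dogwood, Hazel, and Larch with no forced order relative to Ginkgo — 5.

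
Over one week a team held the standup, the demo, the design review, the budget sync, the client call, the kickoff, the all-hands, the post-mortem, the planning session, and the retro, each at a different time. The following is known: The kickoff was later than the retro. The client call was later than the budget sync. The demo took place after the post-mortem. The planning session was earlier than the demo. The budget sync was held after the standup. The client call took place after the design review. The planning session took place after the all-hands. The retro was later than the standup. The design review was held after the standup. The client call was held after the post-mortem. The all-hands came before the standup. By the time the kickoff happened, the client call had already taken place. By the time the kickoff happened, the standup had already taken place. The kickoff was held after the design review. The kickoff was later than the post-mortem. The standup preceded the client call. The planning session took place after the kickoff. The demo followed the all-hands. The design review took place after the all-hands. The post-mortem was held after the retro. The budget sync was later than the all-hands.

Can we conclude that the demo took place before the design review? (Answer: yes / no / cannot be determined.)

Tracing the constraints gives the design review → the kickoff → the planning session → the demo, so the design review must come before the demo.
That means the demo cannot be before the design review.

no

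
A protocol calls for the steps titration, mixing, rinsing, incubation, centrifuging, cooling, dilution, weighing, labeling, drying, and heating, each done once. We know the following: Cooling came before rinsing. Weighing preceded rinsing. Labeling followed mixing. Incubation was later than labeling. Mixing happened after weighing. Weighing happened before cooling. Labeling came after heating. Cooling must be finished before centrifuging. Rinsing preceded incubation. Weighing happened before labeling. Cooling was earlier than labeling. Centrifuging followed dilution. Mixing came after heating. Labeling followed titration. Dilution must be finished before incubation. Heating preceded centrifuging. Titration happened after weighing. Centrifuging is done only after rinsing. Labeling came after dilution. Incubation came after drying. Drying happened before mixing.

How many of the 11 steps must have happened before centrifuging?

Directly stated before centrifuging: cooling, dilution, heating, and rinsing.
Weighing reaches centrifuging via weighing → cooling → centrifuging.
No chain forces incubation (or any of the others) ahead of centrifuging.
That's cooling, dilution, heating, rinsing, and weighing — 5 in all.

5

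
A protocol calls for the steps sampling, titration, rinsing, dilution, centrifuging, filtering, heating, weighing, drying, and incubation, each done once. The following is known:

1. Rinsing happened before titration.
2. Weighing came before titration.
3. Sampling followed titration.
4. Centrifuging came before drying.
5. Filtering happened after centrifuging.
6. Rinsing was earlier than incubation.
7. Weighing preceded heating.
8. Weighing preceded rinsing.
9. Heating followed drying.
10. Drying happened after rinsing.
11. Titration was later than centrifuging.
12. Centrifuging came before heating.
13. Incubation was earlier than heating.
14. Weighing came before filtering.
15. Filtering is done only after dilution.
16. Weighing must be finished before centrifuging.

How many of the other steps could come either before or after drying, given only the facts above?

5

Forced before drying: centrifuging, rinsing, and weighing; forced after drying: heating.
That leaves dilution, filtering, incubation, sampling, and titration with no forced order relative to drying — 5.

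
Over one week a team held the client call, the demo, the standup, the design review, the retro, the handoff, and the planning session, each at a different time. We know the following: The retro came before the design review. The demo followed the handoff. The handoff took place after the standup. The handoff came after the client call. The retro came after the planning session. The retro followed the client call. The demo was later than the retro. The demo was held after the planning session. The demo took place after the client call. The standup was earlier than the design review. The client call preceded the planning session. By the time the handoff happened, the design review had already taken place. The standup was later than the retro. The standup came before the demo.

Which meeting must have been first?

The client call has a chain of constraints placing it before every other meeting, so the client call must be first.

the client call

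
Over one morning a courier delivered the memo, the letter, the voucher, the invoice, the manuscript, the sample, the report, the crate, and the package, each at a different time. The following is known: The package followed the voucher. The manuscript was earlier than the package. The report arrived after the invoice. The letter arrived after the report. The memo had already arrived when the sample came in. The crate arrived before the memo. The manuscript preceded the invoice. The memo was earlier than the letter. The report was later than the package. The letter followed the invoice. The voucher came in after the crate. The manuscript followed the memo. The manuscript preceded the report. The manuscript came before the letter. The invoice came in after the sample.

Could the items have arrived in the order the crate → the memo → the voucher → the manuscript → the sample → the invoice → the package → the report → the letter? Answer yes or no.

yes

Check each stated constraint against the proposed order — e.g. the manuscript is ahead of the letter; the memo is ahead of the letter. Every pair is in the required order; nothing is violated.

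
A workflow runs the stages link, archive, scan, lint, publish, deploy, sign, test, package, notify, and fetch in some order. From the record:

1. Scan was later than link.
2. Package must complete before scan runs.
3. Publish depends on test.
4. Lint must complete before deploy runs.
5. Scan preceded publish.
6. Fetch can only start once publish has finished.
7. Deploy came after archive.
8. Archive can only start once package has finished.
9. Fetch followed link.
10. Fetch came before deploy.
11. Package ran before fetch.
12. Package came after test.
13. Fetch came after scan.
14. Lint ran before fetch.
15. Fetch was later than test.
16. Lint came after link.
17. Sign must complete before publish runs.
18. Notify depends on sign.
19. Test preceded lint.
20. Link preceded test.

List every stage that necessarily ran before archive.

link, package, test

Directly stated before archive: package.
Link reaches archive via link → test → package → archive.
Test reaches archive via test → package → archive.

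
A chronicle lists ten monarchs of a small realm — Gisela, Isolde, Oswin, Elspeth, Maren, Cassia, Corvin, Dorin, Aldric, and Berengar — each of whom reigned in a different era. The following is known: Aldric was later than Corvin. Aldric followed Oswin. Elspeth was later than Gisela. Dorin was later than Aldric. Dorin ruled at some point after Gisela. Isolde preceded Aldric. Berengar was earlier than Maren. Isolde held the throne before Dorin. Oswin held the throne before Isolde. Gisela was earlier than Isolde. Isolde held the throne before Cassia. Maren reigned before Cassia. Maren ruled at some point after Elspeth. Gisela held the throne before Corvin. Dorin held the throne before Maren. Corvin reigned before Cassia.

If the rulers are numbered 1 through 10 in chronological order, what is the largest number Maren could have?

Maren must come before Cassia — 1 ruler forced after them.
Everything else can be placed before Maren in some valid order, so Maren can sit as late as position 10 − 1 = 9.

9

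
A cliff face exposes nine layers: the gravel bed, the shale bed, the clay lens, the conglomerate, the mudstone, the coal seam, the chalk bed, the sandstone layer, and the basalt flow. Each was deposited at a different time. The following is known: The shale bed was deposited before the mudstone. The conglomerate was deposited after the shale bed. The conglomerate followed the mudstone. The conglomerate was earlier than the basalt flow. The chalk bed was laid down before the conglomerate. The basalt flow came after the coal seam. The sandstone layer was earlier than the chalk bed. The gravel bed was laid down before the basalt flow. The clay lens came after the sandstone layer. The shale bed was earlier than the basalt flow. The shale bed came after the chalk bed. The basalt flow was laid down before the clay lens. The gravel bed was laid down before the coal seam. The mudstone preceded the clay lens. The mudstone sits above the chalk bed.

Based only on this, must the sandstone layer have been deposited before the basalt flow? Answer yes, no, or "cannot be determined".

yes

Chain the constraints: the sandstone layer → the chalk bed → the shale bed → the basalt flow. Each link is directly stated, so the sandstone layer comes before the basalt flow.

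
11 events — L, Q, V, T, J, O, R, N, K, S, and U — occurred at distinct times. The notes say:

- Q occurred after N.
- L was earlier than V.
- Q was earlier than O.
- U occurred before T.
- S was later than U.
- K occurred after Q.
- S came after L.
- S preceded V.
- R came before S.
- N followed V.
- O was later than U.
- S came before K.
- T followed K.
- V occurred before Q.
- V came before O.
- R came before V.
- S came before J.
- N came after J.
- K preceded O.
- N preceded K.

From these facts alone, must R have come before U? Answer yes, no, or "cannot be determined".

cannot be determined

No chain of stated constraints runs from R to U, and none runs from U to R either.
So the relative order of R and U is not fixed by the given facts.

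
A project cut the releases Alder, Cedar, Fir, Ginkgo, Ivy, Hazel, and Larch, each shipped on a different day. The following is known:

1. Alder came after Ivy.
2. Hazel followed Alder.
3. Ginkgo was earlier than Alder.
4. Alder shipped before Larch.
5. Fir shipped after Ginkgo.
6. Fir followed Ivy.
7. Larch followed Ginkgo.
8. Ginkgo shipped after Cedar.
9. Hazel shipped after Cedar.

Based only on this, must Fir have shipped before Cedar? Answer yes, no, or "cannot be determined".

Tracing the constraints gives Cedar → Ginkgo → Fir, so Cedar must come before Fir.
That means Fir cannot be before Cedar.

no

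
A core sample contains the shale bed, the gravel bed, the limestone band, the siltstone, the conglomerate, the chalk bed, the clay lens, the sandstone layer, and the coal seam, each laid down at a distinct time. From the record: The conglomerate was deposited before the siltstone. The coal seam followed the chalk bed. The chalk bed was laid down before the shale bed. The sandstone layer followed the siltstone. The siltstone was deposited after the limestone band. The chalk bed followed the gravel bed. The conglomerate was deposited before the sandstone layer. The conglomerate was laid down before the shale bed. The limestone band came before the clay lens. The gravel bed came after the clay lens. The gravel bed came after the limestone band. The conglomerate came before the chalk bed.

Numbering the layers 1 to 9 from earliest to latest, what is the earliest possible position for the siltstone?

The conglomerate and the limestone band must both come before the siltstone — 2 forced predecessors.
Nothing else is forced ahead of the siltstone, so its earliest slot is position 2 + 1 = 3.

3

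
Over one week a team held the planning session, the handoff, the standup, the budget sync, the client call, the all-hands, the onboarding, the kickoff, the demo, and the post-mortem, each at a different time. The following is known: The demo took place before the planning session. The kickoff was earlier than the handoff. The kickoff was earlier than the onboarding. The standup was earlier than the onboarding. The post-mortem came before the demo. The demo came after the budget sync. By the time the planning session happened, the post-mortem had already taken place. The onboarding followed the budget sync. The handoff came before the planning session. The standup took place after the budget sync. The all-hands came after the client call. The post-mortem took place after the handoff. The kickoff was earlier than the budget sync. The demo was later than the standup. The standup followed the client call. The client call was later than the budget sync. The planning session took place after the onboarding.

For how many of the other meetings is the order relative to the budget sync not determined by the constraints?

2

Forced before the budget sync: the kickoff; forced after the budget sync: the all-hands, the client call, the demo, the onboarding, the planning session, and the standup.
That leaves the handoff and the post-mortem with no forced order relative to the budget sync — 2.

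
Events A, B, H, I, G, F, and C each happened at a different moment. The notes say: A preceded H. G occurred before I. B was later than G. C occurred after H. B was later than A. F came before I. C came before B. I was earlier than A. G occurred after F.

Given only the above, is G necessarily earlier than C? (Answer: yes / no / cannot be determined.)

yes

Chain the constraints: G → I → A → H → C. Each link is directly stated, so G comes before C.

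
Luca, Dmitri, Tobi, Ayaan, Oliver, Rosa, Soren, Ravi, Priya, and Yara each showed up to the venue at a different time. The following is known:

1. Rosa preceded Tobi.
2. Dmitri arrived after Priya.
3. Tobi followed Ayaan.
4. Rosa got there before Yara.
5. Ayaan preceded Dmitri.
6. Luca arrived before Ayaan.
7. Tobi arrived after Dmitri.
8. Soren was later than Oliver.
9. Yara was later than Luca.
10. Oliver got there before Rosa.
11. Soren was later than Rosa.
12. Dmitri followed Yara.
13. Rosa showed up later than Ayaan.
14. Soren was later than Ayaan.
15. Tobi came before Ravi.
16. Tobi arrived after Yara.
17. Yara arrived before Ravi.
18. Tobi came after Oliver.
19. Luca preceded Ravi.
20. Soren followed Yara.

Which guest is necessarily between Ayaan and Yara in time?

Tracing the constraints gives Ayaan → Rosa → Yara, so Rosa sits after Ayaan and before Yara.
No other guest is forced both after Ayaan and before Yara.

Rosa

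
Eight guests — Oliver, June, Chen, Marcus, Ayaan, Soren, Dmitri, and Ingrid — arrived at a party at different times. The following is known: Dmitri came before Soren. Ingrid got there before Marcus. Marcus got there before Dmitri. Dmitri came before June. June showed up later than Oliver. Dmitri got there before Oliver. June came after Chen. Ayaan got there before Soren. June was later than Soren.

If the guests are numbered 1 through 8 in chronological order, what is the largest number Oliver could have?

7

Oliver must come before June — 1 guest forced after them.
Everything else can be placed before Oliver in some valid order, so Oliver can sit as late as position 8 − 1 = 7.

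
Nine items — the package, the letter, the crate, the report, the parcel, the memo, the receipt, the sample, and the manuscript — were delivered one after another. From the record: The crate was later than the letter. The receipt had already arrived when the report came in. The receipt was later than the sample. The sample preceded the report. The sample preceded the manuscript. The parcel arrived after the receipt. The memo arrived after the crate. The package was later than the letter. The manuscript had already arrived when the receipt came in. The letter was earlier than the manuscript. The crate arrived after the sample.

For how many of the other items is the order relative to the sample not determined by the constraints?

Forced after the sample: the crate, the manuscript, the memo, the parcel, the receipt, and the report.
That leaves the letter and the package with no forced order relative to the sample — 2.

2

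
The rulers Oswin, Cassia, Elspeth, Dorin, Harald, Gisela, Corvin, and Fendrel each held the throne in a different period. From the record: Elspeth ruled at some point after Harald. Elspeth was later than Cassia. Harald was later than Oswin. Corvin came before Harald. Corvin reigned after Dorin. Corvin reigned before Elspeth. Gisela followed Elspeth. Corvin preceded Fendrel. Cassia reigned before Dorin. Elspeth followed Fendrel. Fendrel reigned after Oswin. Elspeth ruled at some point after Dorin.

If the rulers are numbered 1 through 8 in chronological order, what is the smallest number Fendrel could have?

5

Cassia, Corvin, Dorin, and Oswin must all come before Fendrel — 4 forced predecessors.
Nothing else is forced ahead of Fendrel, so their earliest slot is position 4 + 1 = 5.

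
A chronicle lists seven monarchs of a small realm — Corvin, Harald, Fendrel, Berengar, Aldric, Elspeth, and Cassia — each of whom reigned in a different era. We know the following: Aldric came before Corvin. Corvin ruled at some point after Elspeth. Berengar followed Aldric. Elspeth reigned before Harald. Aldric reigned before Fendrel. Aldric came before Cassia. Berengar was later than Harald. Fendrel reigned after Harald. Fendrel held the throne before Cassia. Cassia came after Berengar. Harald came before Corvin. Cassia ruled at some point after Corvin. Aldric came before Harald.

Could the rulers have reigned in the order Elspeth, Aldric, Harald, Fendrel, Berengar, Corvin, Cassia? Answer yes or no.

Check each stated constraint against the proposed order — e.g. Aldric is ahead of Cassia; Elspeth is ahead of Corvin. Every pair is in the required order; nothing is violated.

yes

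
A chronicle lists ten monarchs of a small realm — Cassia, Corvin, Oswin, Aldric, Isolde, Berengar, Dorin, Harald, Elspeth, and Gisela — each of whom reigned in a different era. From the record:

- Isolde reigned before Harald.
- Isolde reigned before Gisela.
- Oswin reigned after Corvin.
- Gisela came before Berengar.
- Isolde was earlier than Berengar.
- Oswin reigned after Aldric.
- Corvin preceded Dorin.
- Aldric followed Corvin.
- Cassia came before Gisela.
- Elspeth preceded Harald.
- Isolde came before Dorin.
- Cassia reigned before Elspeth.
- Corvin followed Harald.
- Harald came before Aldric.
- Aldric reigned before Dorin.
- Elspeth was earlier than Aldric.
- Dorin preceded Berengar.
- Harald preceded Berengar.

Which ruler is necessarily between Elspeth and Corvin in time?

Harald

Tracing the constraints gives Elspeth → Harald → Corvin, so Harald sits after Elspeth and before Corvin.
No other ruler is forced both after Elspeth and before Corvin.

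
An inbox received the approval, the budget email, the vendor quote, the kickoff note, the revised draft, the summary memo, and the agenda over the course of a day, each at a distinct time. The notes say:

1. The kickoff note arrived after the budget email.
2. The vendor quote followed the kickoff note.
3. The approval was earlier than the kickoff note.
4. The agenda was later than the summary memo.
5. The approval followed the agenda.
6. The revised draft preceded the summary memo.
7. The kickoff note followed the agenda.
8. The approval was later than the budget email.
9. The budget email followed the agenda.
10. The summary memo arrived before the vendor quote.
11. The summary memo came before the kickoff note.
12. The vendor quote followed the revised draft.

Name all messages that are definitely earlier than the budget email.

Directly stated before the budget email: the agenda.
The revised draft reaches the budget email via the revised draft → the summary memo → the agenda → the budget email.
The summary memo reaches the budget email via the summary memo → the agenda → the budget email.

the agenda, the revised draft, the summary memo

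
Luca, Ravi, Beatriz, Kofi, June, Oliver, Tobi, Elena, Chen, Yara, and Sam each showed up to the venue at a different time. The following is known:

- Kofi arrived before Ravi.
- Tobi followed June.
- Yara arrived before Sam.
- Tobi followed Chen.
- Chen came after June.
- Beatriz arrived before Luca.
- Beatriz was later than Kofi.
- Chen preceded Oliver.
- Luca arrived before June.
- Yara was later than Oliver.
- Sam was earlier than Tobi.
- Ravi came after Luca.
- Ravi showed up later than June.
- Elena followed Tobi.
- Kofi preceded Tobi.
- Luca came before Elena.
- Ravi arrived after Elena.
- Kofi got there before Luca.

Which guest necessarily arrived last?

Ravi

Every other guest has a chain of constraints placing them before Ravi, so Ravi is last.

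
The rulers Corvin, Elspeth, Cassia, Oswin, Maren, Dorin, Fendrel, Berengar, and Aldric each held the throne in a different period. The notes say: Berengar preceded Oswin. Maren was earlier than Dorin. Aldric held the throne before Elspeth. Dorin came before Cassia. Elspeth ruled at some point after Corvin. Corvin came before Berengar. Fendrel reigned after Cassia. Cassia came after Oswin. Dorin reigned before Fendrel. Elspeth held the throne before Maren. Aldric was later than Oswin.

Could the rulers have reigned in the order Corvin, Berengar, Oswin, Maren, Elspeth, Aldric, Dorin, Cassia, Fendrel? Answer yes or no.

The constraints require Aldric before Elspeth, but in the proposed sequence Elspeth appears ahead of Aldric. That one violation is enough.

no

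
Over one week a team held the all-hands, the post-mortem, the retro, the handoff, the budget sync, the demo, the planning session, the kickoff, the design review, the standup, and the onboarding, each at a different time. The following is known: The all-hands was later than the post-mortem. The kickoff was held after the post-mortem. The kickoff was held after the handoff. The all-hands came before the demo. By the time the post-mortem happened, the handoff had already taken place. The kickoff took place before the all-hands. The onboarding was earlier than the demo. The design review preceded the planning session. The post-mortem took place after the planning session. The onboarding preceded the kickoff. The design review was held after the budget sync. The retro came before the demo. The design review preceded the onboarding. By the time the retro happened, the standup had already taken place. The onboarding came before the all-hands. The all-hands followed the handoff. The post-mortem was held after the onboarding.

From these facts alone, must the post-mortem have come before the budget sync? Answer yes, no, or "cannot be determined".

no

Tracing the constraints gives the budget sync → the design review → the onboarding → the post-mortem, so the budget sync must come before the post-mortem.
That means the post-mortem cannot be before the budget sync.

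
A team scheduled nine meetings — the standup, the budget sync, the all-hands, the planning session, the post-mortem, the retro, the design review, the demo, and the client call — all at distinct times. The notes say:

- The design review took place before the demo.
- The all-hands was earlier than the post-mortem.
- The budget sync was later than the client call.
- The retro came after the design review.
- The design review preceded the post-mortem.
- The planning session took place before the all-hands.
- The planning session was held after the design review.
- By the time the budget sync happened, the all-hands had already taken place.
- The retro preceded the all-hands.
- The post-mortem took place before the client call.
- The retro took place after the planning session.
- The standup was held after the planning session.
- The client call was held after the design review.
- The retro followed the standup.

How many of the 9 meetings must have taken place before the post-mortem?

Directly stated before the post-mortem: the all-hands and the design review.
The planning session reaches the post-mortem via the planning session → the all-hands → the post-mortem.
The retro reaches the post-mortem via the retro → the all-hands → the post-mortem.
The standup reaches the post-mortem via the standup → the retro → the all-hands → the post-mortem.
No chain forces the client call (or any of the others) ahead of the post-mortem.
That's the all-hands, the design review, the planning session, the retro, and the standup — 5 in all.

5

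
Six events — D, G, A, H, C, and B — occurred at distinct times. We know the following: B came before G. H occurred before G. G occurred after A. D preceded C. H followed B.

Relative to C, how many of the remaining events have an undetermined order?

Forced before C: D.
That leaves A, B, G, and H with no forced order relative to C — 4.

4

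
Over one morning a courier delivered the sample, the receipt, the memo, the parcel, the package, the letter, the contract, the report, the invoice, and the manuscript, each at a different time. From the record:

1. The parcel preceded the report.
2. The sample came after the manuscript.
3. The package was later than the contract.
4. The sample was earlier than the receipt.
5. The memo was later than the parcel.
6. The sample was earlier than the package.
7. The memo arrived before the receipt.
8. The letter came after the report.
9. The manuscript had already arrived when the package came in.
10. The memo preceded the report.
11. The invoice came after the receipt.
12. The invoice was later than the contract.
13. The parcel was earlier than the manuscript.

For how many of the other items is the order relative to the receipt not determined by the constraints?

4

Forced before the receipt: the manuscript, the memo, the parcel, and the sample; forced after the receipt: the invoice.
That leaves the contract, the letter, the package, and the report with no forced order relative to the receipt — 4.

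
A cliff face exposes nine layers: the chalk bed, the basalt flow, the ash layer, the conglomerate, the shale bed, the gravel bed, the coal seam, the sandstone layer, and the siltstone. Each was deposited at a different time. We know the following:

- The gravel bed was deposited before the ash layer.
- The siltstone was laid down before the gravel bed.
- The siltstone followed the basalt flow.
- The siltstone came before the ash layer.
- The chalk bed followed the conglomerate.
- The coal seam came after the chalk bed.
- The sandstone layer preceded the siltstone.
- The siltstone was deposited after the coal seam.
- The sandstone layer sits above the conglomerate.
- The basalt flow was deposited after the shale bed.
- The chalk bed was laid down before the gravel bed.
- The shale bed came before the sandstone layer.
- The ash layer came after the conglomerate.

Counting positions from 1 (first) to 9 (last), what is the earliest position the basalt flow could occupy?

2

The shale bed must come before the basalt flow — 1 forced predecessor.
Nothing else is forced ahead of the basalt flow, so its earliest slot is position 1 + 1 = 2.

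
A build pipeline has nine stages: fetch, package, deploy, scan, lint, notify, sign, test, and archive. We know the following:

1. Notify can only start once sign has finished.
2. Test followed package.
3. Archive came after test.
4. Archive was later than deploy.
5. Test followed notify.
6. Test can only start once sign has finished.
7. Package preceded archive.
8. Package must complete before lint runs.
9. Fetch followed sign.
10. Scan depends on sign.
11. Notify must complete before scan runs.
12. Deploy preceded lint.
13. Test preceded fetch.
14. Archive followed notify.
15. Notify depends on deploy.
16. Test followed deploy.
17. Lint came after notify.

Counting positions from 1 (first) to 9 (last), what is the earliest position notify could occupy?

3

Deploy and sign must both come before notify — 2 forced predecessors.
Nothing else is forced ahead of notify, so its earliest slot is position 2 + 1 = 3.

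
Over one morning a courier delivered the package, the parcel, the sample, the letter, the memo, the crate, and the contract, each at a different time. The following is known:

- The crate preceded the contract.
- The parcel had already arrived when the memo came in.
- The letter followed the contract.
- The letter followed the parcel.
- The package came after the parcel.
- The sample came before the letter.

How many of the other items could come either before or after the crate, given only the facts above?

Forced after the crate: the contract and the letter.
That leaves the memo, the package, the parcel, and the sample with no forced order relative to the crate — 4.

4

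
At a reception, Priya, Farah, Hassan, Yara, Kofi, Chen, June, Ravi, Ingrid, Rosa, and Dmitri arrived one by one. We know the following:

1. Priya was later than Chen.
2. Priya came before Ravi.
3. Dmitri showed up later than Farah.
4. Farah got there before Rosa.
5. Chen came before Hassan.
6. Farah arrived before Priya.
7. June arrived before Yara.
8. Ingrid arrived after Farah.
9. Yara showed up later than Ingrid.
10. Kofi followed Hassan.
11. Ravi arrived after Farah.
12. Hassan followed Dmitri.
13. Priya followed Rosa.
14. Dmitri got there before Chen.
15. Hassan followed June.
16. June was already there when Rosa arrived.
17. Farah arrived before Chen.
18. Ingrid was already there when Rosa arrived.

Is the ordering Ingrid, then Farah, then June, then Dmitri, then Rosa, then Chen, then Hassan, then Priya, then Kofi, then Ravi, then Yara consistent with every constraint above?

The constraints require Farah before Ingrid, but in the proposed sequence Ingrid appears ahead of Farah. That one violation is enough.

no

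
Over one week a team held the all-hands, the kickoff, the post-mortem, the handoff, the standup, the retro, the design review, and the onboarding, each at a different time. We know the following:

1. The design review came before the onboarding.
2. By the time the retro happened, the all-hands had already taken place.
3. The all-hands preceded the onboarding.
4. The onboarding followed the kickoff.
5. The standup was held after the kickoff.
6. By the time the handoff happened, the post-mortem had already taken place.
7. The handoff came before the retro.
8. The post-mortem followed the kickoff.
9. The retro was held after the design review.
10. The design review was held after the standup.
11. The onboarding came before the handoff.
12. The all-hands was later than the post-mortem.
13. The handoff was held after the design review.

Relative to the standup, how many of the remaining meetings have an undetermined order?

2

Forced before the standup: the kickoff; forced after the standup: the design review, the handoff, the onboarding, and the retro.
That leaves the all-hands and the post-mortem with no forced order relative to the standup — 2.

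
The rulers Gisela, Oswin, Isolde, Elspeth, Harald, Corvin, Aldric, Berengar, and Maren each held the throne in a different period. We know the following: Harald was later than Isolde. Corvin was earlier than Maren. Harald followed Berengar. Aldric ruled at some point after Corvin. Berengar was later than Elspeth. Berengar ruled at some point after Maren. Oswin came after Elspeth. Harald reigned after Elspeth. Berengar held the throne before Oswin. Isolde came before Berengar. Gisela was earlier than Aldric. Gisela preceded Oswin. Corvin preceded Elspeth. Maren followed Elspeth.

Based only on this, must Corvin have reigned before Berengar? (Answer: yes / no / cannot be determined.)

yes

Chain the constraints: Corvin → Elspeth → Berengar. Each link is directly stated, so Corvin comes before Berengar.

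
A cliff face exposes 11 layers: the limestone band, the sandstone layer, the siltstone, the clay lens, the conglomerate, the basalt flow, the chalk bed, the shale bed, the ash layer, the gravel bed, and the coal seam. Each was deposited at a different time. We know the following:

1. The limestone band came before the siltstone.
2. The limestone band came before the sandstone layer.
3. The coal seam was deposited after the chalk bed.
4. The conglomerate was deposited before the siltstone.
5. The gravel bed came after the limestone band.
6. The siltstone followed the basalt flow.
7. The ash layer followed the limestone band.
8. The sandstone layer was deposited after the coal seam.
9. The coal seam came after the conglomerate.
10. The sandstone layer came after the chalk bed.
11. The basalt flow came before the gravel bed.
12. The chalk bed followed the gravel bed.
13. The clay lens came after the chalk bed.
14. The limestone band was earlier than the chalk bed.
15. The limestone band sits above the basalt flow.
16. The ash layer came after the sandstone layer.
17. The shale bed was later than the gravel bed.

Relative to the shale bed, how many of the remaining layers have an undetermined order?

7

Forced before the shale bed: the basalt flow, the gravel bed, and the limestone band.
That leaves the ash layer, the chalk bed, the clay lens, the coal seam, the conglomerate, the sandstone layer, and the siltstone with no forced order relative to the shale bed — 7.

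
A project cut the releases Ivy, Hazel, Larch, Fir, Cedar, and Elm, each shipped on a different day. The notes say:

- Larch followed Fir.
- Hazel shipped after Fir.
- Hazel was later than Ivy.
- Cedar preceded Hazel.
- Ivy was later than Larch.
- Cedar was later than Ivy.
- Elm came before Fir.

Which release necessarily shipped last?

Every other release has a chain of constraints placing it before Hazel, so Hazel is last.

Hazel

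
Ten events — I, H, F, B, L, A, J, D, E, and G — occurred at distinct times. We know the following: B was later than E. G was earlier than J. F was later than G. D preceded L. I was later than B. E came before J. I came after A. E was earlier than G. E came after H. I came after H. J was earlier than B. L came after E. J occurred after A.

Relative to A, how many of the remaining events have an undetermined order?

Forced after A: B, I, and J.
That leaves D, E, F, G, H, and L with no forced order relative to A — 6.

6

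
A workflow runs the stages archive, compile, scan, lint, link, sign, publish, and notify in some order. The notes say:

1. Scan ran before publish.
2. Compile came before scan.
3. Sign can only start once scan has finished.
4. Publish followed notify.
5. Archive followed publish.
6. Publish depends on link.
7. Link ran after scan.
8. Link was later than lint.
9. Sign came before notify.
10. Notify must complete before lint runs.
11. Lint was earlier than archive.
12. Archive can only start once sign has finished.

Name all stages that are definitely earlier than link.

Directly stated before link: lint and scan.
Compile reaches link via compile → scan → link.
Notify reaches link via notify → lint → link.
Sign reaches link via sign → notify → lint → link.

compile, lint, notify, scan, sign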